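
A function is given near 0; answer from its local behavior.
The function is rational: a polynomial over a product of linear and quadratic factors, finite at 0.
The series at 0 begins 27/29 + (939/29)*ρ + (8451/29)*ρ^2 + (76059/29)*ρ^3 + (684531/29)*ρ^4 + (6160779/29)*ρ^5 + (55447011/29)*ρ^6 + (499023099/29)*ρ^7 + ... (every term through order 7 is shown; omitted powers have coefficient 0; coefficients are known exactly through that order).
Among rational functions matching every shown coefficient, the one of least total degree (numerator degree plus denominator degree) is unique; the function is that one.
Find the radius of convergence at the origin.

No rational of total degree below 2 reproduces all 8 coefficients; solving the [1/1] Pade equations on them gives f(ρ) = (-8*ρ/3 - 3/29)/(ρ - 1/9), whose expansion matches every shown term.
Denominator factor (ρ - 1/9): pole of order 1 at 1/9, modulus 1/9.
The radius of convergence is the smallest modulus among the singular points: 1/9.

The radius of convergence is 1/9.


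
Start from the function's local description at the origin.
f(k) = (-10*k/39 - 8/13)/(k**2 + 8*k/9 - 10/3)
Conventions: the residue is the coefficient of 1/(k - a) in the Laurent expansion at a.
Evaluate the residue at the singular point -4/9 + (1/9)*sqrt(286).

The residue is -5/39 - (4/507)*sqrt(286).

The factor k**2 + 8*k/9 - 10/3 splits as (k - a)(k - a') with a = -4/9 + (1/9)*sqrt(286), a' = -4/9 - (1/9)*sqrt(286). At the order-1 pole a set g(k) = (k - a)*f(k) = [-10*k/39 - 8/13] / (k - a').
Simple pole: residue = g(a) at a = -4/9 + (1/9)*sqrt(286), which is -5/39 - (4/507)*sqrt(286).


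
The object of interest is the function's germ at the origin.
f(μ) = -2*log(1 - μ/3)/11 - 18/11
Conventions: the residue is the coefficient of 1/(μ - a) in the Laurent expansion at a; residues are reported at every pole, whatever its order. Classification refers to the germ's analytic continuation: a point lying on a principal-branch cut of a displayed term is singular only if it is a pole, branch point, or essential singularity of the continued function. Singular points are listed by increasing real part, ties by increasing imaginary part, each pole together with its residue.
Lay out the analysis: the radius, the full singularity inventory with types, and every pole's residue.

Radius of convergence at 0: 3.
At 3: a logarithmic branch point.

Branch term (-2/11)*log(1 - μ/(3)): its argument vanishes at μ = 3, a logarithmic branch point, modulus 3.
The radius of convergence is the smallest modulus among the singular points: 3.


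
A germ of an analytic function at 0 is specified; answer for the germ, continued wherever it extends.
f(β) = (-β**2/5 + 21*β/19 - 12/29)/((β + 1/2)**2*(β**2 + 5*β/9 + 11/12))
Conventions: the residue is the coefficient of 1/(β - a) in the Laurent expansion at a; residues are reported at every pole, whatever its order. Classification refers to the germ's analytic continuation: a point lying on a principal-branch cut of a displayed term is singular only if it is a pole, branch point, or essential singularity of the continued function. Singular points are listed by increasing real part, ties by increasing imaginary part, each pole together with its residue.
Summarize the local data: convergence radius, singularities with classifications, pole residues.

Denominator factor (β + 1/2)^2: pole of order 2 at -1/2, modulus 1/2.
Denominator factor (β**2 + 5*β/9 + 11/12): discriminant -272/81, complex-conjugate roots (-5/18) + ((2/9)*sqrt(17))*i and (-5/18) - ((2/9)*sqrt(17))*i; poles of order 1, moduli (1/6)*sqrt(33) and (1/6)*sqrt(33).
The radius of convergence is the smallest modulus among the singular points: 1/2.
At the order-2 pole -1/2 set g(β) = (β - (-1/2))^2*f(β) = (-β**2/5 + 21*β/19 - 12/29)/(β**2 + 5*β/9 + 11/12).
Order-2 pole: residue = g'(a); g'(-1/2) = 158103/176320, so the residue is 158103/176320.
The factor β**2 + 5*β/9 + 11/12 splits as (β - a)(β - a') with a = (-5/18) - ((2/9)*sqrt(17))*i, a' = (-5/18) + ((2/9)*sqrt(17))*i. At the order-1 pole a set g(β) = (β - a)*f(β) = [(-β**2/5 + 21*β/19 - 12/29)/(β + 1/2)**2] / (β - a').
Simple pole: residue = g(a) at a = (-5/18) - ((2/9)*sqrt(17))*i, which is (-158103/352640) + ((113337/749360)*sqrt(17))*i.
The factor β**2 + 5*β/9 + 11/12 splits as (β - a)(β - a') with a = (-5/18) + ((2/9)*sqrt(17))*i, a' = (-5/18) - ((2/9)*sqrt(17))*i. At the order-1 pole a set g(β) = (β - a)*f(β) = [(-β**2/5 + 21*β/19 - 12/29)/(β + 1/2)**2] / (β - a').
Simple pole: residue = g(a) at a = (-5/18) + ((2/9)*sqrt(17))*i, which is (-158103/352640) - ((113337/749360)*sqrt(17))*i.
List the singular points by increasing real part (a conjugate pair: the negative imaginary part first).

Radius of convergence at 0: 1/2.
At -1/2: a pole of order 2; residue 158103/176320.
At (-5/18) - ((2/9)*sqrt(17))*i: a pole of order 1; residue (-158103/352640) + ((113337/749360)*sqrt(17))*i.
At (-5/18) + ((2/9)*sqrt(17))*i: a pole of order 1; residue (-158103/352640) - ((113337/749360)*sqrt(17))*i.


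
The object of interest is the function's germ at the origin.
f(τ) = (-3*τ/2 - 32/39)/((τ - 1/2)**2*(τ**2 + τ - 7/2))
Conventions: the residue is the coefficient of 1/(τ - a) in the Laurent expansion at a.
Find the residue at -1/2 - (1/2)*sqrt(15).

The factor τ**2 + τ - 7/2 splits as (τ - a)(τ - a') with a = -1/2 - (1/2)*sqrt(15), a' = -1/2 + (1/2)*sqrt(15). At the order-1 pole a set g(τ) = (τ - a)*f(τ) = [(-3*τ/2 - 32/39)/(τ - 1/2)**2] / (τ - a').
Simple pole: residue = g(a) at a = -1/2 - (1/2)*sqrt(15), which is -2267/4719 + (7229/70785)*sqrt(15).

The residue is -2267/4719 + (7229/70785)*sqrt(15).


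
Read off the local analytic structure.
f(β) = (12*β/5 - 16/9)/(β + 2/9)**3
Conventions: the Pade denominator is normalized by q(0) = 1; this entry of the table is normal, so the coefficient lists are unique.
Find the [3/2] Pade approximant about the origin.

The Pade approximant has numerator coefficients [-162, 4804839/7520, -43243551/30080, 129730653/60160]; denominator coefficients [1, 32805/3008, 93555/3008].

Taylor coefficients needed (expand at 0): a_0 = -162, a_1 = 24057/10, a_2 = -452709/20, a_3 = 3483891/20, a_4 = -4782969/4, a_5 = 243931419/32.
Write the denominator as Q(β) = 1 + q1*β + q2*β^2. Requiring Q*f - P = O(β^6) with deg P <= 3 kills the coefficients of β^4..β^5 in Q*f:
  β^4: a_4 + q1*a_3 + q2*a_2 = 0, i.e. -4782969/4 + (3483891/20)*q1 + (-452709/20)*q2 = 0.
  β^5: a_5 + q1*a_4 + q2*a_3 = 0, i.e. 243931419/32 + (-4782969/4)*q1 + (3483891/20)*q2 = 0.
Solving this linear system: q1 = 32805/3008, q2 = 93555/3008.
The numerator is Q*f truncated at degree 3: P0 = a_0 = -162; P1 = a_1 + q1*a_0 = 4804839/7520; P2 = a_2 + q1*a_1 + q2*a_0 = -43243551/30080; P3 = a_3 + q1*a_2 + q2*a_1 = 129730653/60160.


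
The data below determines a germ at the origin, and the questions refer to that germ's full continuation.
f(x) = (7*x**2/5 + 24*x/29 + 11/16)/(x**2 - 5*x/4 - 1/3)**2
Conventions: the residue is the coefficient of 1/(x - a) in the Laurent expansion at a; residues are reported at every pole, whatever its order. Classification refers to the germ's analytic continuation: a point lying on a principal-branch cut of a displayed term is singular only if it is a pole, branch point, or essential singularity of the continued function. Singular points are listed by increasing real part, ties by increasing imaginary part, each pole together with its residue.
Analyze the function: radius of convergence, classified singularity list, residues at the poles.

Radius of convergence at 0: -5/8 + (1/24)*sqrt(417).
At 5/8 - (1/24)*sqrt(417): a pole of order 2; residue (41096/2801545)*sqrt(417).
At 5/8 + (1/24)*sqrt(417): a pole of order 2; residue -(41096/2801545)*sqrt(417).

Denominator factor (x**2 - 5*x/4 - 1/3)^2: discriminant 139/48, real irrational roots 5/8 + (1/24)*sqrt(417) and 5/8 - (1/24)*sqrt(417); poles of order 2, moduli 5/8 + (1/24)*sqrt(417) and -5/8 + (1/24)*sqrt(417).
The radius of convergence is the smallest modulus among the singular points: -5/8 + (1/24)*sqrt(417).
The factor x**2 - 5*x/4 - 1/3 splits as (x - a)(x - a') with a = 5/8 - (1/24)*sqrt(417), a' = 5/8 + (1/24)*sqrt(417). At the order-2 pole a set g(x) = (x - a)^2*f(x) = [7*x**2/5 + 24*x/29 + 11/16] / (x - a')^2.
Order-2 pole: residue = g'(a); g'(5/8 - (1/24)*sqrt(417)) = (41096/2801545)*sqrt(417), so the residue is (41096/2801545)*sqrt(417).
The factor x**2 - 5*x/4 - 1/3 splits as (x - a)(x - a') with a = 5/8 + (1/24)*sqrt(417), a' = 5/8 - (1/24)*sqrt(417). At the order-2 pole a set g(x) = (x - a)^2*f(x) = [7*x**2/5 + 24*x/29 + 11/16] / (x - a')^2.
Order-2 pole: residue = g'(a); g'(5/8 + (1/24)*sqrt(417)) = -(41096/2801545)*sqrt(417), so the residue is -(41096/2801545)*sqrt(417).
List the singular points by increasing real part (a conjugate pair: the negative imaginary part first).


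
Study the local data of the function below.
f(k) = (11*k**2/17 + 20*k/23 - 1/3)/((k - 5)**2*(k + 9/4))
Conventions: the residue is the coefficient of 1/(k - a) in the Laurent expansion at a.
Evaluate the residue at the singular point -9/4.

At the order-1 pole -9/4 set g(k) = (k - (-9/4))*f(k) = (11*k**2/17 + 20*k/23 - 1/3)/(k - 5)**2.
Simple pole: residue = g(a) at a = -9/4, which is 18503/986493.

The residue is 18503/986493.


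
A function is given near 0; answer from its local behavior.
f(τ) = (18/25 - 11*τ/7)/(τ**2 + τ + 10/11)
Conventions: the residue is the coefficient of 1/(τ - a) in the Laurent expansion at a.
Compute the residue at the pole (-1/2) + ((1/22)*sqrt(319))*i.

The factor τ**2 + τ + 10/11 splits as (τ - a)(τ - a') with a = (-1/2) + ((1/22)*sqrt(319))*i, a' = (-1/2) - ((1/22)*sqrt(319))*i. At the order-1 pole a set g(τ) = (τ - a)*f(τ) = [18/25 - 11*τ/7] / (τ - a').
Simple pole: residue = g(a) at a = (-1/2) + ((1/22)*sqrt(319))*i, which is (-11/14) - ((527/10150)*sqrt(319))*i.

The residue is (-11/14) - ((527/10150)*sqrt(319))*i.


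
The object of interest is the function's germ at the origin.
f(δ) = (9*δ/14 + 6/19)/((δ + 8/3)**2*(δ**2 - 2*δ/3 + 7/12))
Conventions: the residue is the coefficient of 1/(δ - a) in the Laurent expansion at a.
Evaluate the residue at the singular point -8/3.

The residue is -12798/498883.

At the order-2 pole -8/3 set g(δ) = (δ - (-8/3))^2*f(δ) = (9*δ/14 + 6/19)/(δ**2 - 2*δ/3 + 7/12).
Order-2 pole: residue = g'(a); g'(-8/3) = -12798/498883, so the residue is -12798/498883.


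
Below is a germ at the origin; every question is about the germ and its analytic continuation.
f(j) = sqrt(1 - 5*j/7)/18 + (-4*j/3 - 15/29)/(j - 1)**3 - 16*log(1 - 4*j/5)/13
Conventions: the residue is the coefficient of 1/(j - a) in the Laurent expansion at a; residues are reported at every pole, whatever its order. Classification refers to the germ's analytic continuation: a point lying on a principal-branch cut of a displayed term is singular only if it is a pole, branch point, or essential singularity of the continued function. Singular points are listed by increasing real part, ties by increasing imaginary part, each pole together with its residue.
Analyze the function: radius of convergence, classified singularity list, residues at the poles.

Denominator factor (j - 1)^3: pole of order 3 at 1, modulus 1.
Branch term (-16/13)*log(1 - j/(5/4)): its argument vanishes at j = 5/4, a logarithmic branch point, modulus 5/4.
Branch term (1/18)*sqrt(1 - j/(7/5)): its argument vanishes at j = 7/5, a square-root branch point, modulus 7/5.
The radius of convergence is the smallest modulus among the singular points: 1.
The branch terms are analytic at 1 and contribute nothing to the residue; only the rational part matters.
At the order-3 pole 1 set g(j) = (j - (1))^3*(rational part) = -4*j/3 - 15/29.
Order-3 pole: residue = g''(a)/2; g''(1) = 0, so the residue is 0.
List the singular points by increasing real part (a conjugate pair: the negative imaginary part first).

Radius of convergence at 0: 1.
At 1: a pole of order 3; residue 0.
At 5/4: a logarithmic branch point.
At 7/5: an algebraic (square-root) branch point.


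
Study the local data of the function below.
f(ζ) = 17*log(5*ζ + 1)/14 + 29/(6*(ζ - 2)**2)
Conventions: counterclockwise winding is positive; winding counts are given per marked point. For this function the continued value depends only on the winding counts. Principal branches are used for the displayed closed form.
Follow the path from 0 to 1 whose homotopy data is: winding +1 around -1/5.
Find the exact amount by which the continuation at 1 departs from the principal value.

The rational part is single-valued and drops out of the difference; each branch term changes only by its own monodromy.
(17/14)*log(1 - ζ/(-1/5)): each positive loop around -1/5 adds 2*pi*i to the log, so winding +1 contributes (17/14)*(1)*2*pi*i = (17/7)*pi*i.
Summing the contributions at ζ = 1 gives (17/7)*pi*i.

Continued minus principal equals (17/7)*pi*i.


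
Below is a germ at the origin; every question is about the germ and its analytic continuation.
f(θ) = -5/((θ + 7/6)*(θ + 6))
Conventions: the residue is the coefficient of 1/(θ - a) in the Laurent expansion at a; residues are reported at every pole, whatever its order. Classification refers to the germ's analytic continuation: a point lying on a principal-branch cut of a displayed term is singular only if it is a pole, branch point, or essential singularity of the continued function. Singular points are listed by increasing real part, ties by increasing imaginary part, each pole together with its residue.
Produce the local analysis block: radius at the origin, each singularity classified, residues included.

Radius of convergence at 0: 7/6.
At -6: a pole of order 1; residue 30/29.
At -7/6: a pole of order 1; residue -30/29.

Denominator factor (θ + 6): pole of order 1 at -6, modulus 6.
Denominator factor (θ + 7/6): pole of order 1 at -7/6, modulus 7/6.
The radius of convergence is the smallest modulus among the singular points: 7/6.
At the order-1 pole -6 set g(θ) = (θ - (-6))*f(θ) = -5/(θ + 7/6).
Simple pole: residue = g(a) at a = -6, which is 30/29.
At the order-1 pole -7/6 set g(θ) = (θ - (-7/6))*f(θ) = -5/(θ + 6).
Simple pole: residue = g(a) at a = -7/6, which is -30/29.
List the singular points by increasing real part (a conjugate pair: the negative imaginary part first).


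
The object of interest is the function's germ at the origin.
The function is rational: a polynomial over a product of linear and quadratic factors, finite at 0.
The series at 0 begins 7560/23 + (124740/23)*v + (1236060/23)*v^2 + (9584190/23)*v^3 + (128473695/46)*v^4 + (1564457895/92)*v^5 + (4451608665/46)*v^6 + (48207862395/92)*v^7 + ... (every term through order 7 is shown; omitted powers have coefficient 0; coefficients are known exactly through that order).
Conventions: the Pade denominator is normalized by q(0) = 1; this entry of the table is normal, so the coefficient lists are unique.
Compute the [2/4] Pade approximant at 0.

The Pade approximant has numerator coefficients [7560/23, 4942080/10189, 3390336/10189]; denominator coefficients [1, -93181/6202, 5297379/62020, -27363347/124040, 1394821/6202].

Taylor coefficients needed (read off): a_0 = 7560/23, a_1 = 124740/23, a_2 = 1236060/23, a_3 = 9584190/23, a_4 = 128473695/46, a_5 = 1564457895/92, a_6 = 4451608665/46.
Write the denominator as Q(v) = 1 + q1*v + q2*v^2 + q3*v^3 + q4*v^4. Requiring Q*f - P = O(v^7) with deg P <= 2 kills the coefficients of v^3..v^6 in Q*f:
  v^3: a_3 + q1*a_2 + q2*a_1 + q3*a_0 = 0, i.e. 9584190/23 + (1236060/23)*q1 + (124740/23)*q2 + (7560/23)*q3 = 0.
  v^4: a_4 + q1*a_3 + q2*a_2 + q3*a_1 + q4*a_0 = 0, i.e. 128473695/46 + (9584190/23)*q1 + (1236060/23)*q2 + (124740/23)*q3 + (7560/23)*q4 = 0.
  v^5: a_5 + q1*a_4 + q2*a_3 + q3*a_2 + q4*a_1 = 0, i.e. 1564457895/92 + (128473695/46)*q1 + (9584190/23)*q2 + (1236060/23)*q3 + (124740/23)*q4 = 0.
  v^6: a_6 + q1*a_5 + q2*a_4 + q3*a_3 + q4*a_2 = 0, i.e. 4451608665/46 + (1564457895/92)*q1 + (128473695/46)*q2 + (9584190/23)*q3 + (1236060/23)*q4 = 0.
Solving this linear system: q1 = -93181/6202, q2 = 5297379/62020, q3 = -27363347/124040, q4 = 1394821/6202.
The numerator is Q*f truncated at degree 2: P0 = a_0 = 7560/23; P1 = a_1 + q1*a_0 = 4942080/10189; P2 = a_2 + q1*a_1 + q2*a_0 = 3390336/10189.


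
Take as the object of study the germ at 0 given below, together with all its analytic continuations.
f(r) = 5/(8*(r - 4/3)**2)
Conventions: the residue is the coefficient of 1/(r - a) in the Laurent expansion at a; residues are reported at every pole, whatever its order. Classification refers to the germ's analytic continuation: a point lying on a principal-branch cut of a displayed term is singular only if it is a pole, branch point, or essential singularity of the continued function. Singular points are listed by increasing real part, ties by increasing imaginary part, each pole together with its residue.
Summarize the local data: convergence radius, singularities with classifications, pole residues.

Radius of convergence at 0: 4/3.
At 4/3: a pole of order 2; residue 0.

Denominator factor (r - 4/3)^2: pole of order 2 at 4/3, modulus 4/3.
The radius of convergence is the smallest modulus among the singular points: 4/3.
At the order-2 pole 4/3 set g(r) = (r - (4/3))^2*f(r) = 5/8.
Order-2 pole: residue = g'(a); g'(4/3) = 0, so the residue is 0.


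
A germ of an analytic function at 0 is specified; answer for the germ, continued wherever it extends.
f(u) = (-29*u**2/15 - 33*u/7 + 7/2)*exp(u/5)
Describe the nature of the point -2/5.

The point is a regular point.

There is no denominator, hence no pole anywhere.
The factor exp(u/5) is entire.
So the germ continues analytically to -2/5.


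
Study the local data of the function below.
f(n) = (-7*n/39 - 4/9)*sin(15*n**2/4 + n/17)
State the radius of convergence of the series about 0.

The factor sin(15*n**2/4 + n/17) is entire and contributes no finite singular point.
The polynomial part has no poles.
No finite singular points: the Taylor series at 0 converges everywhere.

The radius of convergence is infinite.


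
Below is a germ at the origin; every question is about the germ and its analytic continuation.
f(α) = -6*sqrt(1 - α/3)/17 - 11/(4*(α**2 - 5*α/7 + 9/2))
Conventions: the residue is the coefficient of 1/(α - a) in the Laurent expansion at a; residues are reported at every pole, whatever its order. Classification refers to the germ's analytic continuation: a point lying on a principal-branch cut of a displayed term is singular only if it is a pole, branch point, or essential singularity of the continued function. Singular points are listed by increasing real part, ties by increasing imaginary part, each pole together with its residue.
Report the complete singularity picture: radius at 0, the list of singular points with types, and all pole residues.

Denominator factor (α**2 - 5*α/7 + 9/2): discriminant -857/49, complex-conjugate roots (5/14) + ((1/14)*sqrt(857))*i and (5/14) - ((1/14)*sqrt(857))*i; poles of order 1, moduli (3/2)*sqrt(2) and (3/2)*sqrt(2).
Branch term (-6/17)*sqrt(1 - α/(3)): its argument vanishes at α = 3, a square-root branch point, modulus 3.
The radius of convergence is the smallest modulus among the singular points: (3/2)*sqrt(2).
The branch term is analytic at (5/14) - ((1/14)*sqrt(857))*i and contributes nothing to the residue; only the rational part matters.
The factor α**2 - 5*α/7 + 9/2 splits as (α - a)(α - a') with a = (5/14) - ((1/14)*sqrt(857))*i, a' = (5/14) + ((1/14)*sqrt(857))*i. At the order-1 pole a set g(α) = (α - a)*(rational part) = [-11/4] / (α - a').
Simple pole: residue = g(a) at a = (5/14) - ((1/14)*sqrt(857))*i, which is -((77/3428)*sqrt(857))*i.
The branch term is analytic at (5/14) + ((1/14)*sqrt(857))*i and contributes nothing to the residue; only the rational part matters.
The factor α**2 - 5*α/7 + 9/2 splits as (α - a)(α - a') with a = (5/14) + ((1/14)*sqrt(857))*i, a' = (5/14) - ((1/14)*sqrt(857))*i. At the order-1 pole a set g(α) = (α - a)*(rational part) = [-11/4] / (α - a').
Simple pole: residue = g(a) at a = (5/14) + ((1/14)*sqrt(857))*i, which is ((77/3428)*sqrt(857))*i.
List the singular points by increasing real part (a conjugate pair: the negative imaginary part first).

Radius of convergence at 0: (3/2)*sqrt(2).
At (5/14) - ((1/14)*sqrt(857))*i: a pole of order 1; residue -((77/3428)*sqrt(857))*i.
At (5/14) + ((1/14)*sqrt(857))*i: a pole of order 1; residue ((77/3428)*sqrt(857))*i.
At 3: an algebraic (square-root) branch point.


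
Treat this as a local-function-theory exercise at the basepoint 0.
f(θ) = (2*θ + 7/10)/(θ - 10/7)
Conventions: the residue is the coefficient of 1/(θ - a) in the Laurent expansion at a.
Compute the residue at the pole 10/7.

The residue is 249/70.

At the order-1 pole 10/7 set g(θ) = (θ - (10/7))*f(θ) = 2*θ + 7/10.
Simple pole: residue = g(a) at a = 10/7, which is 249/70.


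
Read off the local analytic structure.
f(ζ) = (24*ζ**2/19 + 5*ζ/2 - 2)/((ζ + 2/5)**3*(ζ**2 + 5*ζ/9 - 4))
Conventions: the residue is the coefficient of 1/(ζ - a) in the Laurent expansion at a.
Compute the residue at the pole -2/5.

At the order-3 pole -2/5 set g(ζ) = (ζ - (-2/5))^3*f(ζ) = (24*ζ**2/19 + 5*ζ/2 - 2)/(ζ**2 + 5*ζ/9 - 4).
Order-3 pole: residue = g''(a)/2; g''(-2/5) = -423770625/1813435867, so the residue is -423770625/3626871734.

The residue is -423770625/3626871734.


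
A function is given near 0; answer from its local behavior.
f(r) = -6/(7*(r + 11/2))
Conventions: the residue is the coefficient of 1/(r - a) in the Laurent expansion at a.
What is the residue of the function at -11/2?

The residue is -6/7.

At the order-1 pole -11/2 set g(r) = (r - (-11/2))*f(r) = -6/7.
Simple pole: residue = g(a) at a = -11/2, which is -6/7.


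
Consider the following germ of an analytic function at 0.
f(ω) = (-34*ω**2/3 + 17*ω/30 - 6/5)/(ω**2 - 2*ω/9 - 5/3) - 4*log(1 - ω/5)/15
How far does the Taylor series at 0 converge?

The radius of convergence is -1/9 + (2/9)*sqrt(34).

Denominator factor (ω**2 - 2*ω/9 - 5/3): discriminant 544/81, real irrational roots 1/9 + (2/9)*sqrt(34) and 1/9 - (2/9)*sqrt(34); poles of order 1, moduli 1/9 + (2/9)*sqrt(34) and -1/9 + (2/9)*sqrt(34).
Branch term (-4/15)*log(1 - ω/(5)): its argument vanishes at ω = 5, a logarithmic branch point, modulus 5.
The radius of convergence is the smallest modulus among the singular points: -1/9 + (2/9)*sqrt(34).


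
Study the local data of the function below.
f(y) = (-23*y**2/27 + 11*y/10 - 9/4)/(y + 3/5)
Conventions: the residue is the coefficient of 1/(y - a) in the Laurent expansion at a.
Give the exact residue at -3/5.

At the order-1 pole -3/5 set g(y) = (y - (-3/5))*f(y) = -23*y**2/27 + 11*y/10 - 9/4.
Simple pole: residue = g(a) at a = -3/5, which is -193/60.

The residue is -193/60.


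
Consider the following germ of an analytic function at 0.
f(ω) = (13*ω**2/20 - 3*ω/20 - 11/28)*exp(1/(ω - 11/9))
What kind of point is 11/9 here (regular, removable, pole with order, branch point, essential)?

The point is an essential singularity.

The exponent 1/(ω - (11/9)) has a pole at 11/9, so exp(1/(ω - (11/9))) takes every nonzero value near it: an essential singularity (not a pole of any order).


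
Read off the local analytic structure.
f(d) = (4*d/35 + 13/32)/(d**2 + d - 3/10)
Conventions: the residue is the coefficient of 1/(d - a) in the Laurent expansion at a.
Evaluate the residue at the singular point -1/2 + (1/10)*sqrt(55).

The factor d**2 + d - 3/10 splits as (d - a)(d - a') with a = -1/2 + (1/10)*sqrt(55), a' = -1/2 - (1/10)*sqrt(55). At the order-1 pole a set g(d) = (d - a)*f(d) = [4*d/35 + 13/32] / (d - a').
Simple pole: residue = g(a) at a = -1/2 + (1/10)*sqrt(55), which is 2/35 + (391/12320)*sqrt(55).

The residue is 2/35 + (391/12320)*sqrt(55).


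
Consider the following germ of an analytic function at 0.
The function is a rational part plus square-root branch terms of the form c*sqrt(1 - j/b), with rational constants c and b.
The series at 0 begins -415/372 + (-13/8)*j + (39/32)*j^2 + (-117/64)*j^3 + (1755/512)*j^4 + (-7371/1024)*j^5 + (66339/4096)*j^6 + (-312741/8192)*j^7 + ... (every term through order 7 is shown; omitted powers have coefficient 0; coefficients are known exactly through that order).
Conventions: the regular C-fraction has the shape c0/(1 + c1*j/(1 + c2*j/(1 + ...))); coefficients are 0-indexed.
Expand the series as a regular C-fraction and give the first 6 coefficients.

Taylor coefficients (read off): a_0 = -415/372, a_1 = -13/8, a_2 = 39/32, a_3 = -117/64, a_4 = 1755/512, a_5 = -7371/1024.
c0 = a_0 = -415/372. Peel one level at a time: if S = 1 + c*j/S' with S'(0) = 1, then c is the j-coefficient of S and S' = c*j/(S - 1).
S_1 = c0/f = 1 + (-1209/830)*j + (4428567/1377800)*j^2 + ...; c1 = -1209/830.
S_2 = c1*j/(S_1 - 1) = 1 + (3663/1660)*j + (-9/16)*j^2 + ...; c2 = 3663/1660.
S_3 = c2*j/(S_2 - 1) = 1 + (415/1628)*j + (-841205/2650384)*j^2 + ...; c3 = 415/1628.
S_4 = c3*j/(S_3 - 1) = 1 + (2027/1628)*j + (-9/16)*j^2 + ...; c4 = 2027/1628.
S_5 = c4*j/(S_4 - 1) = 1 + (3663/8108)*j + ...; c5 = 3663/8108.

The regular C-fraction coefficients are [-415/372, -1209/830, 3663/1660, 415/1628, 2027/1628, 3663/8108].


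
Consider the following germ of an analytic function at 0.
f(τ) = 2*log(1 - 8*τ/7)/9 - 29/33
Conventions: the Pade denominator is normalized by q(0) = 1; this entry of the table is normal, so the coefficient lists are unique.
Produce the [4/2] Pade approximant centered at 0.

Taylor coefficients needed (expand at 0): a_0 = -29/33, a_1 = -16/63, a_2 = -64/441, a_3 = -1024/9261, a_4 = -2048/21609, a_5 = -65536/756315, a_6 = -262144/3176523.
Write the denominator as Q(τ) = 1 + q1*τ + q2*τ^2. Requiring Q*f - P = O(τ^7) with deg P <= 4 kills the coefficients of τ^5..τ^6 in Q*f:
  τ^5: a_5 + q1*a_4 + q2*a_3 = 0, i.e. -65536/756315 + (-2048/21609)*q1 + (-1024/9261)*q2 = 0.
  τ^6: a_6 + q1*a_5 + q2*a_4 = 0, i.e. -262144/3176523 + (-65536/756315)*q1 + (-2048/21609)*q2 = 0.
Solving this linear system: q1 = -32/21, q2 = 128/245.
The numerator is Q*f truncated at degree 4: P0 = a_0 = -29/33; P1 = a_1 + q1*a_0 = 752/693; P2 = a_2 + q1*a_1 + q2*a_0 = -15808/72765; P3 = a_3 + q1*a_2 + q2*a_1 = -1024/46305; P4 = a_4 + q1*a_3 + q2*a_2 = -2048/972405.

The Pade approximant has numerator coefficients [-29/33, 752/693, -15808/72765, -1024/46305, -2048/972405]; denominator coefficients [1, -32/21, 128/245].


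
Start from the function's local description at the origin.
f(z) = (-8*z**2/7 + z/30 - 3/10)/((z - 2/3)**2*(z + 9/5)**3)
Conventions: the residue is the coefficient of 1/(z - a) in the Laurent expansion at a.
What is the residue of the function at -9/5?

At the order-3 pole -9/5 set g(z) = (z - (-9/5))^3*f(z) = (-8*z**2/7 + z/30 - 3/10)/(z - 2/3)**2.
Order-3 pole: residue = g''(a)/2; g''(-9/5) = 935100/13119127, so the residue is 467550/13119127.

The residue is 467550/13119127.


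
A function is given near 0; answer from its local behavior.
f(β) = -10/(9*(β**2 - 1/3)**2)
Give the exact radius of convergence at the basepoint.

Denominator factor (β**2 - 1/3)^2: discriminant 4/3, real irrational roots (1/3)*sqrt(3) and -(1/3)*sqrt(3); poles of order 2, moduli (1/3)*sqrt(3) and (1/3)*sqrt(3).
The radius of convergence is the smallest modulus among the singular points: (1/3)*sqrt(3).

The radius of convergence is (1/3)*sqrt(3).


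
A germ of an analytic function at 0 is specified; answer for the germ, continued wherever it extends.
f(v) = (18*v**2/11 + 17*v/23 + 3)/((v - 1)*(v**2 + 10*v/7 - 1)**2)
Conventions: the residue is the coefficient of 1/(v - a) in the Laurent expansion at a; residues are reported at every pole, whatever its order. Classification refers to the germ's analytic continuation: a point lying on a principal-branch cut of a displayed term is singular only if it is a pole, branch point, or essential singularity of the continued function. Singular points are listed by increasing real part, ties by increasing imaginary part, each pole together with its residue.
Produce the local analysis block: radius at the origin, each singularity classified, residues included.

Radius of convergence at 0: -5/7 + (1/7)*sqrt(74).
At -5/7 - (1/7)*sqrt(74): a pole of order 2; residue -1666/1265 + (98441/748880)*sqrt(74).
At -5/7 + (1/7)*sqrt(74): a pole of order 2; residue -1666/1265 - (98441/748880)*sqrt(74).
At 1: a pole of order 1; residue 3332/1265.

Denominator factor (v**2 + 10*v/7 - 1)^2: discriminant 296/49, real irrational roots -5/7 + (1/7)*sqrt(74) and -5/7 - (1/7)*sqrt(74); poles of order 2, moduli -5/7 + (1/7)*sqrt(74) and 5/7 + (1/7)*sqrt(74).
Denominator factor (v - 1): pole of order 1 at 1, modulus 1.
The radius of convergence is the smallest modulus among the singular points: -5/7 + (1/7)*sqrt(74).
The factor v**2 + 10*v/7 - 1 splits as (v - a)(v - a') with a = -5/7 - (1/7)*sqrt(74), a' = -5/7 + (1/7)*sqrt(74). At the order-2 pole a set g(v) = (v - a)^2*f(v) = [(18*v**2/11 + 17*v/23 + 3)/(v - 1)] / (v - a')^2.
Order-2 pole: residue = g'(a); g'(-5/7 - (1/7)*sqrt(74)) = -1666/1265 + (98441/748880)*sqrt(74), so the residue is -1666/1265 + (98441/748880)*sqrt(74).
The factor v**2 + 10*v/7 - 1 splits as (v - a)(v - a') with a = -5/7 + (1/7)*sqrt(74), a' = -5/7 - (1/7)*sqrt(74). At the order-2 pole a set g(v) = (v - a)^2*f(v) = [(18*v**2/11 + 17*v/23 + 3)/(v - 1)] / (v - a')^2.
Order-2 pole: residue = g'(a); g'(-5/7 + (1/7)*sqrt(74)) = -1666/1265 - (98441/748880)*sqrt(74), so the residue is -1666/1265 - (98441/748880)*sqrt(74).
At the order-1 pole 1 set g(v) = (v - (1))*f(v) = (18*v**2/11 + 17*v/23 + 3)/(v**2 + 10*v/7 - 1)**2.
Simple pole: residue = g(a) at a = 1, which is 3332/1265.
List the singular points by increasing real part (a conjugate pair: the negative imaginary part first).


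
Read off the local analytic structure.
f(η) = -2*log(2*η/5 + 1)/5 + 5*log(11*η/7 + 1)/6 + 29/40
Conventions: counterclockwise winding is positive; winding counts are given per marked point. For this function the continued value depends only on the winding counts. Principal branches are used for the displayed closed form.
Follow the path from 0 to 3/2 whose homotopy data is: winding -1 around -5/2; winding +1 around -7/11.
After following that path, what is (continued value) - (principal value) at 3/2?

The rational part is single-valued and drops out of the difference; each branch term changes only by its own monodromy.
(5/6)*log(1 - η/(-7/11)): each positive loop around -7/11 adds 2*pi*i to the log, so winding +1 contributes (5/6)*(1)*2*pi*i = (5/3)*pi*i.
(-2/5)*log(1 - η/(-5/2)): each positive loop around -5/2 adds 2*pi*i to the log, so winding -1 contributes (-2/5)*(-1)*2*pi*i = (4/5)*pi*i.
Summing the contributions at η = 3/2 gives (37/15)*pi*i.

Continued minus principal equals (37/15)*pi*i.


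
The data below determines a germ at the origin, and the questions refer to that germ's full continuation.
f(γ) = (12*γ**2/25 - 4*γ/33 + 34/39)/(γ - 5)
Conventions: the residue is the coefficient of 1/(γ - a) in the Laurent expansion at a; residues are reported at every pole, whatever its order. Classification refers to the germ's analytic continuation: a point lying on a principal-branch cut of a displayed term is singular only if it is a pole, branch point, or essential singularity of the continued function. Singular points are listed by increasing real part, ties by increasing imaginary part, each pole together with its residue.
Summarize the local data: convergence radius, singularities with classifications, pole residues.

Radius of convergence at 0: 5.
At 5: a pole of order 1; residue 1754/143.

Denominator factor (γ - 5): pole of order 1 at 5, modulus 5.
The radius of convergence is the smallest modulus among the singular points: 5.
At the order-1 pole 5 set g(γ) = (γ - (5))*f(γ) = 12*γ**2/25 - 4*γ/33 + 34/39.
Simple pole: residue = g(a) at a = 5, which is 1754/143.


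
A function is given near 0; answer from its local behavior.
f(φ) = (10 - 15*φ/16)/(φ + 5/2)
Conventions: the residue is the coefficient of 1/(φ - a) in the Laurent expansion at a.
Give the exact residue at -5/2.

The residue is 395/32.

At the order-1 pole -5/2 set g(φ) = (φ - (-5/2))*f(φ) = 10 - 15*φ/16.
Simple pole: residue = g(a) at a = -5/2, which is 395/32.


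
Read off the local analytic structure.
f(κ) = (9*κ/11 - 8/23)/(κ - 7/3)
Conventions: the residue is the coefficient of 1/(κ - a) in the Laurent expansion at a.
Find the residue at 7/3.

At the order-1 pole 7/3 set g(κ) = (κ - (7/3))*f(κ) = 9*κ/11 - 8/23.
Simple pole: residue = g(a) at a = 7/3, which is 395/253.

The residue is 395/253.


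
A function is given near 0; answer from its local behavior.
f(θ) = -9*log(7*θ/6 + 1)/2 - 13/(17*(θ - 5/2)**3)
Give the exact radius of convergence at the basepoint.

The radius of convergence is 6/7.

Denominator factor (θ - 5/2)^3: pole of order 3 at 5/2, modulus 5/2.
Branch term (-9/2)*log(1 - θ/(-6/7)): its argument vanishes at θ = -6/7, a logarithmic branch point, modulus 6/7.
The radius of convergence is the smallest modulus among the singular points: 6/7.


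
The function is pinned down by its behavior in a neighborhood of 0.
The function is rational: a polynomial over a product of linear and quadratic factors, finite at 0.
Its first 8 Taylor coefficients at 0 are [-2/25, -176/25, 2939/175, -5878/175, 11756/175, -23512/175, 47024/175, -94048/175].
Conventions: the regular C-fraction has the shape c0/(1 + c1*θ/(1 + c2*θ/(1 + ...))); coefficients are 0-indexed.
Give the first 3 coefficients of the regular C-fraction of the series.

The regular C-fraction coefficients are [-2/25, -88, 111355/1232].

Taylor coefficients (read off): a_0 = -2/25, a_1 = -176/25, a_2 = 2939/175.
c0 = a_0 = -2/25. Peel one level at a time: if S = 1 + c*θ/S' with S'(0) = 1, then c is the θ-coefficient of S and S' = c*θ/(S - 1).
S_1 = c0/f = 1 + (-88)*θ + (111355/14)*θ^2 + ...; c1 = -88.
S_2 = c1*θ/(S_1 - 1) = 1 + (111355/1232)*θ + ...; c2 = 111355/1232.


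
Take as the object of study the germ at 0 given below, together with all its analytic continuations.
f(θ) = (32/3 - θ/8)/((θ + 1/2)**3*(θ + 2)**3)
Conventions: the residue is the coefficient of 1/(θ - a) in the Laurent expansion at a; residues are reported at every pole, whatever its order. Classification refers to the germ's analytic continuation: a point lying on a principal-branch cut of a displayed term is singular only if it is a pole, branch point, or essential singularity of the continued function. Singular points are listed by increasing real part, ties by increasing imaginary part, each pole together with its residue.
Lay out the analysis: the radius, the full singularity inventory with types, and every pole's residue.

Denominator factor (θ + 1/2)^3: pole of order 3 at -1/2, modulus 1/2.
Denominator factor (θ + 2)^3: pole of order 3 at -2, modulus 2.
The radius of convergence is the smallest modulus among the singular points: 1/2.
At the order-3 pole -2 set g(θ) = (θ - (-2))^3*f(θ) = (32/3 - θ/8)/(θ + 1/2)**3.
Order-3 pole: residue = g''(a)/2; g''(-2) = -4156/243, so the residue is -2078/243.
At the order-3 pole -1/2 set g(θ) = (θ - (-1/2))^3*f(θ) = (32/3 - θ/8)/(θ + 2)**3.
Order-3 pole: residue = g''(a)/2; g''(-1/2) = 4156/243, so the residue is 2078/243.
List the singular points by increasing real part (a conjugate pair: the negative imaginary part first).

Radius of convergence at 0: 1/2.
At -2: a pole of order 3; residue -2078/243.
At -1/2: a pole of order 3; residue 2078/243.


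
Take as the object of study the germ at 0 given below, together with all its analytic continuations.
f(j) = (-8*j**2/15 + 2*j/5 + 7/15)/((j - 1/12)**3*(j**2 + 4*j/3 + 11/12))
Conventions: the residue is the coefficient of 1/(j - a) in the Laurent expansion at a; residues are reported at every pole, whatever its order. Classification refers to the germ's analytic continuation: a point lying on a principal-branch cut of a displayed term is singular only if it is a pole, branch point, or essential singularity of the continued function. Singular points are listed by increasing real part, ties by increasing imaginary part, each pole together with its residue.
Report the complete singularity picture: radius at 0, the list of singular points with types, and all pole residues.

Radius of convergence at 0: 1/12.
At (-2/3) - ((1/6)*sqrt(17))*i: a pole of order 1; residue (672960/3307949) + ((34723776/281175665)*sqrt(17))*i.
At (-2/3) + ((1/6)*sqrt(17))*i: a pole of order 1; residue (672960/3307949) - ((34723776/281175665)*sqrt(17))*i.
At 1/12: a pole of order 3; residue -1345920/3307949.

Denominator factor (j**2 + 4*j/3 + 11/12): discriminant -17/9, complex-conjugate roots (-2/3) + ((1/6)*sqrt(17))*i and (-2/3) - ((1/6)*sqrt(17))*i; poles of order 1, moduli (1/6)*sqrt(33) and (1/6)*sqrt(33).
Denominator factor (j - 1/12)^3: pole of order 3 at 1/12, modulus 1/12.
The radius of convergence is the smallest modulus among the singular points: 1/12.
The factor j**2 + 4*j/3 + 11/12 splits as (j - a)(j - a') with a = (-2/3) - ((1/6)*sqrt(17))*i, a' = (-2/3) + ((1/6)*sqrt(17))*i. At the order-1 pole a set g(j) = (j - a)*f(j) = [(-8*j**2/15 + 2*j/5 + 7/15)/(j - 1/12)**3] / (j - a').
Simple pole: residue = g(a) at a = (-2/3) - ((1/6)*sqrt(17))*i, which is (672960/3307949) + ((34723776/281175665)*sqrt(17))*i.
The factor j**2 + 4*j/3 + 11/12 splits as (j - a)(j - a') with a = (-2/3) + ((1/6)*sqrt(17))*i, a' = (-2/3) - ((1/6)*sqrt(17))*i. At the order-1 pole a set g(j) = (j - a)*f(j) = [(-8*j**2/15 + 2*j/5 + 7/15)/(j - 1/12)**3] / (j - a').
Simple pole: residue = g(a) at a = (-2/3) + ((1/6)*sqrt(17))*i, which is (672960/3307949) - ((34723776/281175665)*sqrt(17))*i.
At the order-3 pole 1/12 set g(j) = (j - (1/12))^3*f(j) = (-8*j**2/15 + 2*j/5 + 7/15)/(j**2 + 4*j/3 + 11/12).
Order-3 pole: residue = g''(a)/2; g''(1/12) = -2691840/3307949, so the residue is -1345920/3307949.
List the singular points by increasing real part (a conjugate pair: the negative imaginary part first).


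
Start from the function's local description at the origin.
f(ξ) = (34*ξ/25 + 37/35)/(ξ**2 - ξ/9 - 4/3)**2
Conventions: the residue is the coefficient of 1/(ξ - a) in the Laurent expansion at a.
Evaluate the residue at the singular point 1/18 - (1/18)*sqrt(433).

The residue is (289008/32810575)*sqrt(433).

The factor ξ**2 - ξ/9 - 4/3 splits as (ξ - a)(ξ - a') with a = 1/18 - (1/18)*sqrt(433), a' = 1/18 + (1/18)*sqrt(433). At the order-2 pole a set g(ξ) = (ξ - a)^2*f(ξ) = [34*ξ/25 + 37/35] / (ξ - a')^2.
Order-2 pole: residue = g'(a); g'(1/18 - (1/18)*sqrt(433)) = (289008/32810575)*sqrt(433), so the residue is (289008/32810575)*sqrt(433).


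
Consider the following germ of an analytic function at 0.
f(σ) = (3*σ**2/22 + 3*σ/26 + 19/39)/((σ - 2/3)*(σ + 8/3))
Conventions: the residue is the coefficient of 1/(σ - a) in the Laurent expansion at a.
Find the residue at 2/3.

At the order-1 pole 2/3 set g(σ) = (σ - (2/3))*f(σ) = (3*σ**2/22 + 3*σ/26 + 19/39)/(σ + 8/3).
Simple pole: residue = g(a) at a = 2/3, which is 134/715.

The residue is 134/715.


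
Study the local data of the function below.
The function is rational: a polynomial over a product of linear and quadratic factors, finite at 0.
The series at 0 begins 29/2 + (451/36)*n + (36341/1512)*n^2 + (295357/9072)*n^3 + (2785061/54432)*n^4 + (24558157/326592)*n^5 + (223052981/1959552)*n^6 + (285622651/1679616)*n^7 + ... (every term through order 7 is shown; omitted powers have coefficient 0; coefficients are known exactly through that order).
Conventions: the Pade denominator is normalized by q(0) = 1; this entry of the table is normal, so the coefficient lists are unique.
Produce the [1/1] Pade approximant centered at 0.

Taylor coefficients needed (read off): a_0 = 29/2, a_1 = 451/36, a_2 = 36341/1512.
Write the denominator as Q(n) = 1 + q1*n. Requiring Q*f - P = O(n^3) with deg P <= 1 kills the coefficients of n^2..n^2 in Q*f:
  n^2: a_2 + q1*a_1 = 0, i.e. 36341/1512 + (451/36)*q1 = 0.
Solving this linear system: q1 = -36341/18942.
The numerator is Q*f truncated at degree 1: P0 = a_0 = 29/2; P1 = a_1 + q1*a_0 = -434465/28413.

The Pade approximant has numerator coefficients [29/2, -434465/28413]; denominator coefficients [1, -36341/18942].
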